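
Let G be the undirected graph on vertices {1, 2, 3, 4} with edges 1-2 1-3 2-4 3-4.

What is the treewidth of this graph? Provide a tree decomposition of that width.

Treewidth 2.
Bags: B1 = {2, 3, 4}  B2 = {1, 2, 3}
Tree: B1–B2

Every bag has size at most 3, so the width is 3 − 1 = 2 and tw(G) ≤ 2. Since 3–4–2–1–3 is a cycle in G, G is not acyclic. Forests are exactly the graphs of treewidth ≤ 1, so tw(G) ≥ 2. The upper and lower bounds meet at 2, so that is the treewidth.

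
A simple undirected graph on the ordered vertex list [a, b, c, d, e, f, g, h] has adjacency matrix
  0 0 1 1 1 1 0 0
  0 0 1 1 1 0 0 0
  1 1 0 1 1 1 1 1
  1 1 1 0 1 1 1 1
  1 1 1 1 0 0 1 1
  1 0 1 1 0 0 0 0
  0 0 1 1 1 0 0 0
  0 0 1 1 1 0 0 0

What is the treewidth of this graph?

A width-3 tree decomposition is:
Bags: B1 = {c, d, e, g}  B2 = {c, d, e, h}  B3 = {b, c, d, e}  B4 = {a, c, d, e}  B5 = {a, c, d, f}
Tree: B1–B2, B1–B3, B2–B4, B4–B5
Every bag has size at most 4, so the width is 4 − 1 = 3 and tw(G) ≤ 3. Conversely, {c, d, e, g} is a clique of size 4, and the vertices of any clique must share a bag in every tree decomposition; so some bag has ≥ 4 vertices and tw(G) ≥ 3. Combining the bounds, tw(G) = 3.

3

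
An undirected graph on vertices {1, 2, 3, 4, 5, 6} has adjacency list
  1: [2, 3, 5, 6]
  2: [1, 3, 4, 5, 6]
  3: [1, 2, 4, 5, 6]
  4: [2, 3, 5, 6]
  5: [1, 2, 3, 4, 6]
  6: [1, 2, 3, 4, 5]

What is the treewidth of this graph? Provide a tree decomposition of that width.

Treewidth 4.
One optimal decomposition is:
Bags: B1 = {1, 2, 3, 5, 6}  B2 = {2, 3, 4, 5, 6}
Tree: B1–B2

The largest bag has 5 vertices, giving width 4; this decomposition certifies tw(G) ≤ 4. On the other hand G contains the 5-clique {1, 2, 3, 5, 6}. A clique must lie in a single bag of any decomposition, so no decomposition can have width below 4. Combining the bounds, tw(G) = 4.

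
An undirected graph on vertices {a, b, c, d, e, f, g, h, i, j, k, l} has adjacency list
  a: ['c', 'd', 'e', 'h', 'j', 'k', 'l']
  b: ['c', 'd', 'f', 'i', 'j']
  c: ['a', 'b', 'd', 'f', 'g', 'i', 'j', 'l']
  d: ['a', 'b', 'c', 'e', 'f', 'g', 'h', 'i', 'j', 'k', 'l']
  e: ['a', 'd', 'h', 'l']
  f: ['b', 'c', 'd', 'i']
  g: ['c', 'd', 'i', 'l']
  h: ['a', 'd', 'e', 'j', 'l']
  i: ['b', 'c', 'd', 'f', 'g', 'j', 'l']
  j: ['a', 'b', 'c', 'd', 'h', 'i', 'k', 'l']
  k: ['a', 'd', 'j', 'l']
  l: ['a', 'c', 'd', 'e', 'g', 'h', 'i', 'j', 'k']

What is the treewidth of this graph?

A width-4 tree decomposition is:
Bags: B1 = {c, d, i, j, l}  B2 = {a, c, d, j, l}  B3 = {a, d, h, j, l}  B4 = {b, c, d, i, j}  B5 = {a, d, j, k, l}  B6 = {a, d, e, h, l}  B7 = {b, c, d, f, i}  B8 = {c, d, g, i, l}
Tree: B1–B2, B2–B3, B1–B4, B3–B5, B3–B6, B4–B7, B1–B8
Each bag holds 5 vertices, so the decomposition has width 4, which upper-bounds the treewidth. Conversely, {b, c, d, f, i} is a clique of size 5, and the vertices of any clique must share a bag in every tree decomposition; so some bag has ≥ 5 vertices and tw(G) ≥ 4. Combining the bounds, tw(G) = 4.

4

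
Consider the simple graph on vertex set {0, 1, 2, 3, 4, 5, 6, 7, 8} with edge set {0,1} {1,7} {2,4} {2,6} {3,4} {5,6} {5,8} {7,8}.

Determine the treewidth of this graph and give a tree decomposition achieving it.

Treewidth 1.
One such decomposition:
Bags: B1 = {0, 1}  B2 = {1, 7}  B3 = {7, 8}  B4 = {5, 8}  B5 = {5, 6}  B6 = {2, 6}  B7 = {2, 4}  B8 = {3, 4}
Tree: B1–B2, B2–B3, B3–B4, B4–B5, B5–B6, B6–B7, B7–B8

The largest bag has 2 vertices, giving width 1; this decomposition certifies tw(G) ≤ 1. Since G has at least one edge (e.g. 0–1), it is not an edgeless graph, so tw(G) ≥ 1. Hence tw(G) = 1 exactly.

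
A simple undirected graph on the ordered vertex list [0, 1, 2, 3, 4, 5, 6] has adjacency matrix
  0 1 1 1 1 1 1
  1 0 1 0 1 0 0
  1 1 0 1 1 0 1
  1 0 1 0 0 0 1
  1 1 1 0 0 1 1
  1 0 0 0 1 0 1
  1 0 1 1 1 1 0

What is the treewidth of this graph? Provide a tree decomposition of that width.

Each bag holds 4 vertices, so the decomposition has width 3, which upper-bounds the treewidth. On the other hand G contains the 4-clique {0, 2, 3, 6}. A clique must lie in a single bag of any decomposition, so no decomposition can have width below 3. Combining the bounds, tw(G) = 3.

Treewidth 3.
Bags: B1 = {0, 2, 4, 6}  B2 = {0, 4, 5, 6}  B3 = {0, 2, 3, 6}  B4 = {0, 1, 2, 4}
Tree: B1–B2, B1–B3, B1–B4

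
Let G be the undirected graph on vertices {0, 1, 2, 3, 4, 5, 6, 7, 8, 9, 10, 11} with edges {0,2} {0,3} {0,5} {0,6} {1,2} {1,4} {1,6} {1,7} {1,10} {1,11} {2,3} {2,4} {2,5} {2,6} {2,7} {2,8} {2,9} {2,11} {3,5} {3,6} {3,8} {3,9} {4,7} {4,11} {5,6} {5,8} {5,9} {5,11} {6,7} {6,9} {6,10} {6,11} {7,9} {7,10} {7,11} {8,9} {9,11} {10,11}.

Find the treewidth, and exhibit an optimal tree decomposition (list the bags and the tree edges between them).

Treewidth 4.
Bags: B1 = {2, 5, 6, 9, 11}  B2 = {2, 6, 7, 9, 11}  B3 = {1, 2, 6, 7, 11}  B4 = {2, 3, 5, 6, 9}  B5 = {0, 2, 3, 5, 6}  B6 = {1, 6, 7, 10, 11}  B7 = {2, 3, 5, 8, 9}  B8 = {1, 2, 4, 7, 11}
Tree: B1–B2, B2–B3, B1–B4, B4–B5, B3–B6, B4–B7, B3–B8

The largest bag has 5 vertices, giving width 4; this decomposition certifies tw(G) ≤ 4. Conversely, {2, 3, 5, 8, 9} is a clique of size 5, and the vertices of any clique must share a bag in every tree decomposition; so some bag has ≥ 5 vertices and tw(G) ≥ 4. Hence tw(G) = 4 exactly.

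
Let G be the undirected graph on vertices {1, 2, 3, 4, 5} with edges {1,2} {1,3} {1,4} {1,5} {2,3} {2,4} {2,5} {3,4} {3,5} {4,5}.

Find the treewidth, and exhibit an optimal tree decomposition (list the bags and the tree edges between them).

A single bag containing all 5 vertices is trivially a valid decomposition of width 4. On the other hand G contains the 5-clique {1, 2, 3, 4, 5}. A clique must lie in a single bag of any decomposition, so no decomposition can have width below 4. Therefore the treewidth is 4.

Treewidth 4.
One such decomposition:
Bags: B1 = {1, 2, 3, 4, 5}
Tree: (single bag)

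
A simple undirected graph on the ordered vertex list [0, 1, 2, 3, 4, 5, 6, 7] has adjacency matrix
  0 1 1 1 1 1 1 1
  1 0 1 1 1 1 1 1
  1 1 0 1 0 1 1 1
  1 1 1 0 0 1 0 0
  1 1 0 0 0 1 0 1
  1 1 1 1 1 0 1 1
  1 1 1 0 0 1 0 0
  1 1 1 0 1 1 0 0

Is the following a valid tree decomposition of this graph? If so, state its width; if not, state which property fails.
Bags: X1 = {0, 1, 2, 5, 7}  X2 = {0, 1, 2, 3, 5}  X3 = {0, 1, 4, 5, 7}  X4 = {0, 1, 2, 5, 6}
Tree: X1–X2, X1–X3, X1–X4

Yes; width 4.

Every vertex of G appears in some bag (union = {0, 1, 2, 3, 4, 5, 6, 7}); every edge is covered by a bag; and for each vertex v the set of bags containing v is connected in the bag tree. The decomposition is therefore valid. The largest bag has 5 vertices, so the width is 4.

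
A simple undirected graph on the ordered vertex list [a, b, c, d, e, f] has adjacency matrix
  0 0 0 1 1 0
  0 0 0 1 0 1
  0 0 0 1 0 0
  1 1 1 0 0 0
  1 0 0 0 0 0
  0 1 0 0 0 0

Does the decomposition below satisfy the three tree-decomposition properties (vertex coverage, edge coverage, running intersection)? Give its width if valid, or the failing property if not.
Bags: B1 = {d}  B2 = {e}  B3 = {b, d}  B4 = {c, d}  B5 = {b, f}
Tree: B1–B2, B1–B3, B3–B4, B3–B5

No — vertex a appears in no bag.

A tree decomposition must satisfy three properties: every vertex lies in some bag; for every edge, both endpoints lie together in some bag; and for every vertex, the bags containing it form a connected subtree. Here vertex a appears in no bag, so the decomposition is invalid.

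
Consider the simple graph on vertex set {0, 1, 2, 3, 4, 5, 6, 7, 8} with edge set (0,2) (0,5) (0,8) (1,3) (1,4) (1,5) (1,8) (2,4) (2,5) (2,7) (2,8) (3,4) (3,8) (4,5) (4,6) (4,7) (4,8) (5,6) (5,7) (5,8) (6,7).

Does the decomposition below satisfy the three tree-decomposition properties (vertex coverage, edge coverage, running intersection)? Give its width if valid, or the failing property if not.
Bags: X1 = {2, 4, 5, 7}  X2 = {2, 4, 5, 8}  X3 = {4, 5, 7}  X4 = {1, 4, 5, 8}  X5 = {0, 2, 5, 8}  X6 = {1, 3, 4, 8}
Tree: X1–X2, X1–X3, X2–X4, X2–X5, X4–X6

No — vertex 6 appears in no bag.

A tree decomposition must satisfy three properties: every vertex lies in some bag; for every edge, both endpoints lie together in some bag; and for every vertex, the bags containing it form a connected subtree. Here vertex 6 appears in no bag, so the decomposition is invalid.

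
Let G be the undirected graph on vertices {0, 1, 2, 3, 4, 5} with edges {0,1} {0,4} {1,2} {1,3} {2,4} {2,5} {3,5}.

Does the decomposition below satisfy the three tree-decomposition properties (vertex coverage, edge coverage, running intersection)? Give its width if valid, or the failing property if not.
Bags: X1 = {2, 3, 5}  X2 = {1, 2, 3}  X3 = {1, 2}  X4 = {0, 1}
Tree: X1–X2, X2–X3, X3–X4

No — vertex 4 appears in no bag.

A tree decomposition must satisfy three properties: every vertex lies in some bag; for every edge, both endpoints lie together in some bag; and for every vertex, the bags containing it form a connected subtree. Here vertex 4 appears in no bag, so the decomposition is invalid.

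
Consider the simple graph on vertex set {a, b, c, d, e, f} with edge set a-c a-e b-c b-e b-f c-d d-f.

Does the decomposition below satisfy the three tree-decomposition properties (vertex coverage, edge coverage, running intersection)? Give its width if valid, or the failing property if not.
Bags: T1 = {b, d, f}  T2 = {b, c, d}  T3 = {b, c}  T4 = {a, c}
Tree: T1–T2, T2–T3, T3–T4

A tree decomposition must satisfy three properties: every vertex lies in some bag; for every edge, both endpoints lie together in some bag; and for every vertex, the bags containing it form a connected subtree. Here vertex e appears in no bag, so the decomposition is invalid.

No — vertex e appears in no bag.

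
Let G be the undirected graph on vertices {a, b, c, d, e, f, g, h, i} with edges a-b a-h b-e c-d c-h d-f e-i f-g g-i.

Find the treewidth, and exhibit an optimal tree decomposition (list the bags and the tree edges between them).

Treewidth 2.
One optimal decomposition is:
Bags: B1 = {c, d, f}  B2 = {c, f, h}  B3 = {a, f, h}  B4 = {a, b, f}  B5 = {b, e, f}  B6 = {e, f, i}  B7 = {f, g, i}
Tree: B1–B2, B2–B3, B3–B4, B4–B5, B5–B6, B6–B7

The largest bag has 3 vertices, giving width 2; this decomposition certifies tw(G) ≤ 2. For the lower bound, G contains the cycle f–d–c–h–a–b–e–i–g–f, so G is not a forest; only forests have treewidth ≤ 1, hence tw(G) ≥ 2. Hence tw(G) = 2 exactly.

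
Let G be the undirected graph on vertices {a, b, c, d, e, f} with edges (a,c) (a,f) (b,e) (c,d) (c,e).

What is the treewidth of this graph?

A width-1 tree decomposition is:
Bags: B1 = {c, d}  B2 = {c, e}  B3 = {a, c}  B4 = {b, e}  B5 = {a, f}
Tree: B1–B2, B2–B3, B2–B4, B3–B5
The largest bag has 2 vertices, giving width 1; this decomposition certifies tw(G) ≤ 1. G has an edge, so its treewidth is at least 1. Therefore the treewidth is 1.

1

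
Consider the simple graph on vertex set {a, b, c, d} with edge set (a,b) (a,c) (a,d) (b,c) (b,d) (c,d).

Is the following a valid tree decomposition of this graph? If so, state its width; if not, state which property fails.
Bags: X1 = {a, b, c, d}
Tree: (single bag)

Checking the three conditions: (i) the bags cover all of {a, b, c, d}; (ii) for each edge, some bag contains both endpoints; (iii) the bags containing any fixed vertex form a subtree. All hold, so the decomposition is valid with width 4 − 1 = 3.

Yes; width 3.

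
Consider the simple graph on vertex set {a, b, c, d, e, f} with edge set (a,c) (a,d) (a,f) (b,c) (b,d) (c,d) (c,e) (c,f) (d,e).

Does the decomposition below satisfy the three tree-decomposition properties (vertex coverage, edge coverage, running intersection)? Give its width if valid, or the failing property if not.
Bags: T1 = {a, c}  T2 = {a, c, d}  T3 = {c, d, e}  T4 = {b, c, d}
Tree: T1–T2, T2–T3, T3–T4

A tree decomposition must satisfy three properties: every vertex lies in some bag; for every edge, both endpoints lie together in some bag; and for every vertex, the bags containing it form a connected subtree. Here vertex f appears in no bag, so the decomposition is invalid.

No — vertex f appears in no bag.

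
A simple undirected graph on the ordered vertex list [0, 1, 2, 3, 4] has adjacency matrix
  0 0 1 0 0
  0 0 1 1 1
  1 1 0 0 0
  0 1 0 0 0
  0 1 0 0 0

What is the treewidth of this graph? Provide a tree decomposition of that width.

Treewidth 1.
Bags: B1 = {1, 2}  B2 = {0, 2}  B3 = {1, 4}  B4 = {1, 3}
Tree: B1–B2, B1–B3, B3–B4

Every bag has size at most 2, so the width is 2 − 1 = 1 and tw(G) ≤ 1. Since G has at least one edge (e.g. 2–1), it is not an edgeless graph, so tw(G) ≥ 1. Hence tw(G) = 1 exactly.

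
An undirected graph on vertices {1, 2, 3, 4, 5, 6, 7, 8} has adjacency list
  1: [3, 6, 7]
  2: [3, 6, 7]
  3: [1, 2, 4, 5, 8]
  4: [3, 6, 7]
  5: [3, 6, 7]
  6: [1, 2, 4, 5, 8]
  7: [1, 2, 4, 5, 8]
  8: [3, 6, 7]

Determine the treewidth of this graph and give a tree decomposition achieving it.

The largest bag has 4 vertices, giving width 3; this decomposition certifies tw(G) ≤ 3. For the lower bound: the 4 vertex sets {3,5}, {1,6}, {7}, {8} are disjoint, each induces a connected subgraph, and every pair is joined by at least one edge of G. Contracting each set to a single vertex therefore yields K_{4} as a minor, and since treewidth is minor-monotone, tw(G) ≥ tw(K_{4}) = 3. Therefore the treewidth is 3.

Treewidth 3.
One optimal decomposition is:
Bags: B1 = {3, 5, 6, 7}  B2 = {1, 3, 6, 7}  B3 = {3, 6, 7, 8}  B4 = {3, 4, 6, 7}  B5 = {2, 3, 6, 7}
Tree: B1–B2, B2–B3, B3–B4, B4–B5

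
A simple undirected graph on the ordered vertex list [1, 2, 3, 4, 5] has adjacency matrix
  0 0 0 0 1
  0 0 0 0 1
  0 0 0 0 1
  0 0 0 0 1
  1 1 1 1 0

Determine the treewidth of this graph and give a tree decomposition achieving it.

Treewidth 1.
One optimal decomposition is:
Bags: B1 = {2, 5}  B2 = {4, 5}  B3 = {3, 5}  B4 = {1, 5}
Tree: B1–B2, B2–B3, B1–B4

Every bag has size at most 2, so the width is 2 − 1 = 1 and tw(G) ≤ 1. G has an edge, so its treewidth is at least 1. The upper and lower bounds meet at 1, so that is the treewidth.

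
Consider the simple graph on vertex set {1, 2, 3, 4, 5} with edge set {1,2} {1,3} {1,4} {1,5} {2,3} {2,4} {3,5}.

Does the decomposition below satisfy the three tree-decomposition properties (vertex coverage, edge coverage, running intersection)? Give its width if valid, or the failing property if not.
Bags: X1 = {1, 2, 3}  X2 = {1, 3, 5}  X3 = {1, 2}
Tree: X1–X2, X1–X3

No — vertex 4 appears in no bag.

A tree decomposition must satisfy three properties: every vertex lies in some bag; for every edge, both endpoints lie together in some bag; and for every vertex, the bags containing it form a connected subtree. Here vertex 4 appears in no bag, so the decomposition is invalid.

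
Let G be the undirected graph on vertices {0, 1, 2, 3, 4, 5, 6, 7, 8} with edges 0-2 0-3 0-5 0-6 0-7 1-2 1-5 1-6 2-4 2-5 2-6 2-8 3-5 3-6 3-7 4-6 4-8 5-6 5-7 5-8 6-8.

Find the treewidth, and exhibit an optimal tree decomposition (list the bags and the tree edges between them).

Treewidth 3.
One such decomposition:
Bags: B1 = {0, 3, 5, 7}  B2 = {0, 3, 5, 6}  B3 = {0, 2, 5, 6}  B4 = {2, 5, 6, 8}  B5 = {2, 4, 6, 8}  B6 = {1, 2, 5, 6}
Tree: B1–B2, B2–B3, B3–B4, B4–B5, B4–B6

Every bag has size at most 4, so the width is 4 − 1 = 3 and tw(G) ≤ 3. Conversely, {2, 4, 6, 8} is a clique of size 4, and the vertices of any clique must share a bag in every tree decomposition; so some bag has ≥ 4 vertices and tw(G) ≥ 3. Hence tw(G) = 3 exactly.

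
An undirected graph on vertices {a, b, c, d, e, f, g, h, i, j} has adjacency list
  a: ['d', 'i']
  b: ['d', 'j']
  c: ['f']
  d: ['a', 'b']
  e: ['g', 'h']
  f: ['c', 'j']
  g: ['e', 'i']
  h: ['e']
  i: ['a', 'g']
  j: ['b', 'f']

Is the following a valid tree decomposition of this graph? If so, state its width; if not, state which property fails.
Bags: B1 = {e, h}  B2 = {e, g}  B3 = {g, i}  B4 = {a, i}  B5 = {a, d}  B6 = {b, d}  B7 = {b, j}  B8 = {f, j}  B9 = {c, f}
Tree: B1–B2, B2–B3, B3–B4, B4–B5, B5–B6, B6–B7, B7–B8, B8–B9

Yes; width 1.

Vertex coverage: the bags together contain {a, b, c, d, e, f, g, h, i, j}, the full vertex set. Edge coverage: each edge of G has both endpoints in at least one bag. Running intersection: for every vertex, the bags containing it form a connected subtree. All three properties hold, so this is a valid tree decomposition of width max|bag| − 1 = 1, and hence tw(G) ≤ 1.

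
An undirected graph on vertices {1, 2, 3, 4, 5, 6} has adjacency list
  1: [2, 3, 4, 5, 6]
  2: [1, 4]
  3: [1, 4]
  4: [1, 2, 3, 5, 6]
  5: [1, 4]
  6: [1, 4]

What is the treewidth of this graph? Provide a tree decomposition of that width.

Every bag has size at most 3, so the width is 3 − 1 = 2 and tw(G) ≤ 2. For the lower bound, the 3 vertices {1, 2, 4} are pairwise adjacent, and any tree decomposition puts a clique entirely inside one bag — forcing width ≥ 2. The upper and lower bounds meet at 2, so that is the treewidth.

Treewidth 2.
One optimal decomposition is:
Bags: B1 = {1, 2, 4}  B2 = {1, 4, 6}  B3 = {1, 3, 4}  B4 = {1, 4, 5}
Tree: B1–B2, B2–B3, B3–B4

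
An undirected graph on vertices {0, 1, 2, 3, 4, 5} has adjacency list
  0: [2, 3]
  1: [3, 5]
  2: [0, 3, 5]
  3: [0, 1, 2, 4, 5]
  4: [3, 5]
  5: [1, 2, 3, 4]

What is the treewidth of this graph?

A width-2 tree decomposition is:
Bags: B1 = {2, 3, 5}  B2 = {1, 3, 5}  B3 = {3, 4, 5}  B4 = {0, 2, 3}
Tree: B1–B2, B1–B3, B1–B4
Each bag holds 3 vertices, so the decomposition has width 2, which upper-bounds the treewidth. For the lower bound, the 3 vertices {0, 2, 3} are pairwise adjacent, and any tree decomposition puts a clique entirely inside one bag — forcing width ≥ 2. Combining the bounds, tw(G) = 2.

2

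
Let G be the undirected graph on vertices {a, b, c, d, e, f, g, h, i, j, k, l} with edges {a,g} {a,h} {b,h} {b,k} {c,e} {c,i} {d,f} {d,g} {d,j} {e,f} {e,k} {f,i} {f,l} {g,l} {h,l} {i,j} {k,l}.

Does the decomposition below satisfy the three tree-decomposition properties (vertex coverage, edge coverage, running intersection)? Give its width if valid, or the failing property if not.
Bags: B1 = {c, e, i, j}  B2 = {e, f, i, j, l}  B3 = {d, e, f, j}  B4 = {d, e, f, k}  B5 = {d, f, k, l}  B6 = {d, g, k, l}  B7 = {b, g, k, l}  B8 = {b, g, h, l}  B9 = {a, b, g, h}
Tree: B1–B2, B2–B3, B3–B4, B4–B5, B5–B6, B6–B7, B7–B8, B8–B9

No — bags containing vertex l are not connected in the tree.

A tree decomposition must satisfy three properties: every vertex lies in some bag; for every edge, both endpoints lie together in some bag; and for every vertex, the bags containing it form a connected subtree. Here bags containing vertex l are not connected in the tree, so the decomposition is invalid.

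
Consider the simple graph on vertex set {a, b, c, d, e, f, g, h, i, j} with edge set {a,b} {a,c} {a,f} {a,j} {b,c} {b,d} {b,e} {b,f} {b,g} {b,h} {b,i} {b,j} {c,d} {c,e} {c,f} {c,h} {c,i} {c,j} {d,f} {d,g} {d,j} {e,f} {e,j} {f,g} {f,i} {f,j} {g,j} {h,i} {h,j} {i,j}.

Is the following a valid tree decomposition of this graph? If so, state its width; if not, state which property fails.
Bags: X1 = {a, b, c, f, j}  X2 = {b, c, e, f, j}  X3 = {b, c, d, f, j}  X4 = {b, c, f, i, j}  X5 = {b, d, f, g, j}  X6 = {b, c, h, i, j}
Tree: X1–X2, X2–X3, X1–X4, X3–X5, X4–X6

Yes; width 4.

Vertex coverage: the bags together contain {a, b, c, d, e, f, g, h, i, j}, the full vertex set. Edge coverage: each edge of G has both endpoints in at least one bag. Running intersection: for every vertex, the bags containing it form a connected subtree. All three properties hold, so this is a valid tree decomposition of width max|bag| − 1 = 4, and hence tw(G) ≤ 4.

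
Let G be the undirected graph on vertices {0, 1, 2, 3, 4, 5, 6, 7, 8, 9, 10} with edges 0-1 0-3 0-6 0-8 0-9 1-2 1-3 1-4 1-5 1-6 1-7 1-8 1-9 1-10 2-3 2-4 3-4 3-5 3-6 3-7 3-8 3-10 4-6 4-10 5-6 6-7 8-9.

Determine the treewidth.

3

A width-3 tree decomposition is:
Bags: B1 = {1, 3, 4, 6}  B2 = {0, 1, 3, 6}  B3 = {1, 2, 3, 4}  B4 = {1, 3, 5, 6}  B5 = {0, 1, 3, 8}  B6 = {1, 3, 6, 7}  B7 = {1, 3, 4, 10}  B8 = {0, 1, 8, 9}
Tree: B1–B2, B1–B3, B2–B4, B2–B5, B2–B6, B3–B7, B5–B8
Every bag has size at most 4, so the width is 4 − 1 = 3 and tw(G) ≤ 3. For the lower bound, the 4 vertices {0, 1, 8, 9} are pairwise adjacent, and any tree decomposition puts a clique entirely inside one bag — forcing width ≥ 3. Hence tw(G) = 3 exactly.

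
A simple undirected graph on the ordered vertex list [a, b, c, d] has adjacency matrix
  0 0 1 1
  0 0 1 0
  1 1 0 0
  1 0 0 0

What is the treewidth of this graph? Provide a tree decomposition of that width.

Treewidth 1.
Bags: B1 = {b, c}  B2 = {a, c}  B3 = {a, d}
Tree: B1–B2, B2–B3

Every bag has size at most 2, so the width is 2 − 1 = 1 and tw(G) ≤ 1. G has an edge, so its treewidth is at least 1. Therefore the treewidth is 1.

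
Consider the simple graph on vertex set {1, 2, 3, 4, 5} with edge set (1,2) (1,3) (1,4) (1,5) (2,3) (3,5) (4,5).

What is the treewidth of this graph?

2

A width-2 tree decomposition is:
Bags: B1 = {1, 4, 5}  B2 = {1, 3, 5}  B3 = {1, 2, 3}
Tree: B1–B2, B2–B3
Every bag has size at most 3, so the width is 3 − 1 = 2 and tw(G) ≤ 2. Conversely, {1, 2, 3} is a clique of size 3, and the vertices of any clique must share a bag in every tree decomposition; so some bag has ≥ 3 vertices and tw(G) ≥ 2. Hence tw(G) = 2 exactly.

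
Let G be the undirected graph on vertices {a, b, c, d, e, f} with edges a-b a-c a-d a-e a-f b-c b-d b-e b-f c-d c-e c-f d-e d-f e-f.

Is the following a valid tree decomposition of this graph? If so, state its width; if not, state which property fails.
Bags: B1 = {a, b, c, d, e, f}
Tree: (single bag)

Yes; width 5.

Checking the three conditions: (i) the bags cover all of {a, b, c, d, e, f}; (ii) for each edge, some bag contains both endpoints; (iii) the bags containing any fixed vertex form a subtree. All hold, so the decomposition is valid with width 6 − 1 = 5.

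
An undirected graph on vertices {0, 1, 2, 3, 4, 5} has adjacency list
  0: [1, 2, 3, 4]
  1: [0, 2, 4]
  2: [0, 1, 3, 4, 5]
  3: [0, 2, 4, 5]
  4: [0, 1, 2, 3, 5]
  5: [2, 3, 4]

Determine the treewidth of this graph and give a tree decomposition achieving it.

The largest bag has 4 vertices, giving width 3; this decomposition certifies tw(G) ≤ 3. On the other hand G contains the 4-clique {0, 1, 2, 4}. A clique must lie in a single bag of any decomposition, so no decomposition can have width below 3. Hence tw(G) = 3 exactly.

Treewidth 3.
Bags: B1 = {0, 1, 2, 4}  B2 = {0, 2, 3, 4}  B3 = {2, 3, 4, 5}
Tree: B1–B2, B2–B3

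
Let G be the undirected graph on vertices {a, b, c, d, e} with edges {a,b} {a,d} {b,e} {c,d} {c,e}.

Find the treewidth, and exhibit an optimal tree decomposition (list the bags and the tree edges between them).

The largest bag has 3 vertices, giving width 2; this decomposition certifies tw(G) ≤ 2. The edges d–a–b–e–c–d form a cycle, so G is not a tree and its treewidth is at least 2. The upper and lower bounds meet at 2, so that is the treewidth.

Treewidth 2.
One such decomposition:
Bags: B1 = {a, b, d}  B2 = {b, d, e}  B3 = {c, d, e}
Tree: B1–B2, B2–B3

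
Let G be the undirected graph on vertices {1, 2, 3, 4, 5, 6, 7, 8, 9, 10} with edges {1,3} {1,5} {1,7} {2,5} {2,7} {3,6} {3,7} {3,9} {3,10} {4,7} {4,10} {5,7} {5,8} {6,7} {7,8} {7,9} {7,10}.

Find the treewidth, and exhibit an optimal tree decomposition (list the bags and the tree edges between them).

Every bag has size at most 3, so the width is 3 − 1 = 2 and tw(G) ≤ 2. On the other hand G contains the 3-clique {2, 5, 7}. A clique must lie in a single bag of any decomposition, so no decomposition can have width below 2. Hence tw(G) = 2 exactly.

Treewidth 2.
One optimal decomposition is:
Bags: B1 = {3, 7, 10}  B2 = {3, 6, 7}  B3 = {4, 7, 10}  B4 = {1, 3, 7}  B5 = {1, 5, 7}  B6 = {5, 7, 8}  B7 = {3, 7, 9}  B8 = {2, 5, 7}
Tree: B1–B2, B1–B3, B2–B4, B4–B5, B5–B6, B4–B7, B5–B8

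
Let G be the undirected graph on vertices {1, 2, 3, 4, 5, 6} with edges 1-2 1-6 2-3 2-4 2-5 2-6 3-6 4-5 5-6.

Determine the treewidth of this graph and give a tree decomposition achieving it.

Every bag has size at most 3, so the width is 3 − 1 = 2 and tw(G) ≤ 2. For the lower bound, the 3 vertices {2, 4, 5} are pairwise adjacent, and any tree decomposition puts a clique entirely inside one bag — forcing width ≥ 2. Hence tw(G) = 2 exactly.

Treewidth 2.
One such decomposition:
Bags: B1 = {2, 3, 6}  B2 = {2, 5, 6}  B3 = {2, 4, 5}  B4 = {1, 2, 6}
Tree: B1–B2, B2–B3, B2–B4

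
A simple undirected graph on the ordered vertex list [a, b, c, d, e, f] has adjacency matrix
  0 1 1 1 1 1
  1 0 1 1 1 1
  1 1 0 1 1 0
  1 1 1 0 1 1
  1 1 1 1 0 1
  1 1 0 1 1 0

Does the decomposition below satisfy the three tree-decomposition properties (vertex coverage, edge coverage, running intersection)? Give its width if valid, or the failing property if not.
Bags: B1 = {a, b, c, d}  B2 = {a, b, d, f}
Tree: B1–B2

A tree decomposition must satisfy three properties: every vertex lies in some bag; for every edge, both endpoints lie together in some bag; and for every vertex, the bags containing it form a connected subtree. Here vertex e appears in no bag, so the decomposition is invalid.

No — vertex e appears in no bag.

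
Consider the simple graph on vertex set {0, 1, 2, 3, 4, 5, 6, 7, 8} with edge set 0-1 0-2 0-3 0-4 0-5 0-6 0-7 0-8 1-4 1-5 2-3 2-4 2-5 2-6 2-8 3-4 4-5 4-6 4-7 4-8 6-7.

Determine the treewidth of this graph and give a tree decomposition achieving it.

The largest bag has 4 vertices, giving width 3; this decomposition certifies tw(G) ≤ 3. Conversely, {0, 1, 4, 5} is a clique of size 4, and the vertices of any clique must share a bag in every tree decomposition; so some bag has ≥ 4 vertices and tw(G) ≥ 3. Therefore the treewidth is 3.

Treewidth 3.
One such decomposition:
Bags: B1 = {0, 2, 4, 5}  B2 = {0, 2, 4, 8}  B3 = {0, 2, 4, 6}  B4 = {0, 2, 3, 4}  B5 = {0, 1, 4, 5}  B6 = {0, 4, 6, 7}
Tree: B1–B2, B1–B3, B3–B4, B1–B5, B3–B6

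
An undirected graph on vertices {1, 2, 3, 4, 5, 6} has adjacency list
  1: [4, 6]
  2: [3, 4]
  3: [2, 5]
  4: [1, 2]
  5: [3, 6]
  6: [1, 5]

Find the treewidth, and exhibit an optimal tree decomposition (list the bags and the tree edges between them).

Every bag has size at most 3, so the width is 3 − 1 = 2 and tw(G) ≤ 2. For the lower bound, G contains the cycle 1–4–2–3–5–6–1, so G is not a forest; only forests have treewidth ≤ 1, hence tw(G) ≥ 2. Combining the bounds, tw(G) = 2.

Treewidth 2.
Bags: B1 = {1, 2, 4}  B2 = {1, 2, 3}  B3 = {1, 3, 5}  B4 = {1, 5, 6}
Tree: B1–B2, B2–B3, B3–B4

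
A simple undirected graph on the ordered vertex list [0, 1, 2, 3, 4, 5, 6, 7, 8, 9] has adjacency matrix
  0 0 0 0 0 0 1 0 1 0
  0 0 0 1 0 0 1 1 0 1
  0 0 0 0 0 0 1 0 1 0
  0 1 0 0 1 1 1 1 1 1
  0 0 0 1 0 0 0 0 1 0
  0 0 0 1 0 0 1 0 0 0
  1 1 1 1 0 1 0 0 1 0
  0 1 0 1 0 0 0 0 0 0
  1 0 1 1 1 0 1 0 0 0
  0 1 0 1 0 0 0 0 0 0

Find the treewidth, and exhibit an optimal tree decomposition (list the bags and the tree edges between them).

Treewidth 2.
One such decomposition:
Bags: B1 = {2, 6, 8}  B2 = {3, 6, 8}  B3 = {1, 3, 6}  B4 = {0, 6, 8}  B5 = {3, 4, 8}  B6 = {1, 3, 7}  B7 = {3, 5, 6}  B8 = {1, 3, 9}
Tree: B1–B2, B2–B3, B1–B4, B2–B5, B3–B6, B3–B7, B6–B8

The largest bag has 3 vertices, giving width 2; this decomposition certifies tw(G) ≤ 2. For the lower bound, the 3 vertices {0, 6, 8} are pairwise adjacent, and any tree decomposition puts a clique entirely inside one bag — forcing width ≥ 2. Therefore the treewidth is 2.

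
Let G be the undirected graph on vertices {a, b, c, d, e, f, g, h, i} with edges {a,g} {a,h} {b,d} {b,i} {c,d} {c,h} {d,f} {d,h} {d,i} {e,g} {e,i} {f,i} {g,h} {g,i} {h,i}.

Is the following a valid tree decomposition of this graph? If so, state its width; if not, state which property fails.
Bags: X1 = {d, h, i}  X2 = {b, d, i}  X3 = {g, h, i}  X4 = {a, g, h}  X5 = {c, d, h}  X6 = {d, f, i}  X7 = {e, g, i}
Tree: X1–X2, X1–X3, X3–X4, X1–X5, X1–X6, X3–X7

Checking the three conditions: (i) the bags cover all of {a, b, c, d, e, f, g, h, i}; (ii) for each edge, some bag contains both endpoints; (iii) the bags containing any fixed vertex form a subtree. All hold, so the decomposition is valid with width 3 − 1 = 2.

Yes; width 2.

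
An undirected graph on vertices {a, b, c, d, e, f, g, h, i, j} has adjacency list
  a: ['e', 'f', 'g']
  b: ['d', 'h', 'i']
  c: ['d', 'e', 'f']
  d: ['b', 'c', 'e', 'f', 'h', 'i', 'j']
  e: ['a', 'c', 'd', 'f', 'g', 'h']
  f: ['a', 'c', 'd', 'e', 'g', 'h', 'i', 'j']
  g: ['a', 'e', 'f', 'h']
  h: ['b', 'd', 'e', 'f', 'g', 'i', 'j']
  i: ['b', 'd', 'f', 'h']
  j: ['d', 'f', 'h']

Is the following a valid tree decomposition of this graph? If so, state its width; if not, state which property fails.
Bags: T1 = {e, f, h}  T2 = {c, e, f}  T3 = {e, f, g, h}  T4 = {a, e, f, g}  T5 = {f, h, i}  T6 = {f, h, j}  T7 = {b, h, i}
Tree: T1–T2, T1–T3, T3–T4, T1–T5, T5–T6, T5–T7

A tree decomposition must satisfy three properties: every vertex lies in some bag; for every edge, both endpoints lie together in some bag; and for every vertex, the bags containing it form a connected subtree. Here vertex d appears in no bag, so the decomposition is invalid.

No — vertex d appears in no bag.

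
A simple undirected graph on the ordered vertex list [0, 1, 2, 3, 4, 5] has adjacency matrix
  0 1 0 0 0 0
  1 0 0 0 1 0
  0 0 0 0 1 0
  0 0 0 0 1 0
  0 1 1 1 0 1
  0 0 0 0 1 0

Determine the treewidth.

1

A width-1 tree decomposition is:
Bags: B1 = {2, 4}  B2 = {3, 4}  B3 = {1, 4}  B4 = {0, 1}  B5 = {4, 5}
Tree: B1–B2, B1–B3, B3–B4, B2–B5
Each bag holds 2 vertices, so the decomposition has width 1, which upper-bounds the treewidth. Since G has at least one edge (e.g. 2–4), it is not an edgeless graph, so tw(G) ≥ 1. Hence tw(G) = 1 exactly.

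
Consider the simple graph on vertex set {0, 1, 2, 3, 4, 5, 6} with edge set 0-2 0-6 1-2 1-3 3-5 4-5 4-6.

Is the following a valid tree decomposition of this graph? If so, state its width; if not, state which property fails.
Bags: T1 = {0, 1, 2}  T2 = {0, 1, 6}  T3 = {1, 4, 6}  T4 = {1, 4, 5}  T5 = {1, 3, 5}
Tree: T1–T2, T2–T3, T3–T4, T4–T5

Checking the three conditions: (i) the bags cover all of {0, 1, 2, 3, 4, 5, 6}; (ii) for each edge, some bag contains both endpoints; (iii) the bags containing any fixed vertex form a subtree. All hold, so the decomposition is valid with width 3 − 1 = 2.

Yes; width 2.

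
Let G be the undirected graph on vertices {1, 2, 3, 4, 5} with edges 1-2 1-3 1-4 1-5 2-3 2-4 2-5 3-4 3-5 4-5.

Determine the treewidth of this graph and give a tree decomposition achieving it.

A single bag containing all 5 vertices is trivially a valid decomposition of width 4. On the other hand G contains the 5-clique {1, 2, 3, 4, 5}. A clique must lie in a single bag of any decomposition, so no decomposition can have width below 4. The upper and lower bounds meet at 4, so that is the treewidth.

Treewidth 4.
One such decomposition:
Bags: B1 = {1, 2, 3, 4, 5}
Tree: (single bag)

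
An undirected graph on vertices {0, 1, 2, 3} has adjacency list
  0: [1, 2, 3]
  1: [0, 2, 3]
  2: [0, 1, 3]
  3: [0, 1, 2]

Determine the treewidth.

3

A width-3 tree decomposition is:
Bags: B1 = {0, 1, 2, 3}
Tree: (single bag)
A single bag containing all 4 vertices is trivially a valid decomposition of width 3. On the other hand G contains the 4-clique {0, 1, 2, 3}. A clique must lie in a single bag of any decomposition, so no decomposition can have width below 3. Hence tw(G) = 3 exactly.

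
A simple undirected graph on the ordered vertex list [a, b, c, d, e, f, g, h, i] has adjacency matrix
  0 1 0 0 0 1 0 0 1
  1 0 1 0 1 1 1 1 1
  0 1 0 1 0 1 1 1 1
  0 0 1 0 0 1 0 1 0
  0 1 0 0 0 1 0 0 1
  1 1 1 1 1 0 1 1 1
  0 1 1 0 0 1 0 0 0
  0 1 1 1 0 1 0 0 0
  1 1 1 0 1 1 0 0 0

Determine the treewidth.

3

A width-3 tree decomposition is:
Bags: B1 = {b, e, f, i}  B2 = {b, c, f, i}  B3 = {b, c, f, h}  B4 = {c, d, f, h}  B5 = {a, b, f, i}  B6 = {b, c, f, g}
Tree: B1–B2, B2–B3, B3–B4, B1–B5, B2–B6
The largest bag has 4 vertices, giving width 3; this decomposition certifies tw(G) ≤ 3. For the lower bound, the 4 vertices {c, d, f, h} are pairwise adjacent, and any tree decomposition puts a clique entirely inside one bag — forcing width ≥ 3. Therefore the treewidth is 3.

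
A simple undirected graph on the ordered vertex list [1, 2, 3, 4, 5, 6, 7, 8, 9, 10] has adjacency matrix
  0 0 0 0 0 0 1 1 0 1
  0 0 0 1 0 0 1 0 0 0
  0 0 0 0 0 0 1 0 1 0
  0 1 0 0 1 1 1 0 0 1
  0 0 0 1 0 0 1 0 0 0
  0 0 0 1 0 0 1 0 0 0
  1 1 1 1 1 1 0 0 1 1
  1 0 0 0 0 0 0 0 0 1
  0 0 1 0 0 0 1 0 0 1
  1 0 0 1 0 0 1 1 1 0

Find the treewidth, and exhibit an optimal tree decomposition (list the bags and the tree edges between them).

Treewidth 2.
One optimal decomposition is:
Bags: B1 = {4, 7, 10}  B2 = {7, 9, 10}  B3 = {3, 7, 9}  B4 = {4, 6, 7}  B5 = {4, 5, 7}  B6 = {2, 4, 7}  B7 = {1, 7, 10}  B8 = {1, 8, 10}
Tree: B1–B2, B2–B3, B1–B4, B4–B5, B5–B6, B2–B7, B7–B8

Every bag has size at most 3, so the width is 3 − 1 = 2 and tw(G) ≤ 2. Conversely, {1, 8, 10} is a clique of size 3, and the vertices of any clique must share a bag in every tree decomposition; so some bag has ≥ 3 vertices and tw(G) ≥ 2. Combining the bounds, tw(G) = 2.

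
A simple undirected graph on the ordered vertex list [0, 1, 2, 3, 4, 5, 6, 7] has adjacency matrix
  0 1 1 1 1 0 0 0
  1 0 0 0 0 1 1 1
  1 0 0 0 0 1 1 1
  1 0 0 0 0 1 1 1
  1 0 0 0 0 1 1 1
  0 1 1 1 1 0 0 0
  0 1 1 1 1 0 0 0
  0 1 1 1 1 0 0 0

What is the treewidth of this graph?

A width-4 tree decomposition is:
Bags: B1 = {0, 1, 2, 3, 4}  B2 = {1, 2, 3, 4, 5}  B3 = {1, 2, 3, 4, 7}  B4 = {1, 2, 3, 4, 6}
Tree: B1–B2, B2–B3, B3–B4
The largest bag has 5 vertices, giving width 4; this decomposition certifies tw(G) ≤ 4. For the lower bound: the 5 vertex sets {0,3}, {1,5}, {4,7}, {2}, {6} are disjoint, each induces a connected subgraph, and every pair is joined by at least one edge of G. Contracting each set to a single vertex therefore yields K_{5} as a minor, and since treewidth is minor-monotone, tw(G) ≥ tw(K_{5}) = 4. Therefore the treewidth is 4.

4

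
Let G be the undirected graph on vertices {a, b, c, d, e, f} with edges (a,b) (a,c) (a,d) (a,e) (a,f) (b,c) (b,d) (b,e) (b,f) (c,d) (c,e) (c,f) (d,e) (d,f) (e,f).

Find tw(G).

5

A width-5 tree decomposition is:
Bags: B1 = {a, b, c, d, e, f}
Tree: (single bag)
With just one bag of size 6, the width is 6 − 1 = 5, so tw(G) ≤ 5. On the other hand G contains the 6-clique {a, b, c, d, e, f}. A clique must lie in a single bag of any decomposition, so no decomposition can have width below 5. Hence tw(G) = 5 exactly.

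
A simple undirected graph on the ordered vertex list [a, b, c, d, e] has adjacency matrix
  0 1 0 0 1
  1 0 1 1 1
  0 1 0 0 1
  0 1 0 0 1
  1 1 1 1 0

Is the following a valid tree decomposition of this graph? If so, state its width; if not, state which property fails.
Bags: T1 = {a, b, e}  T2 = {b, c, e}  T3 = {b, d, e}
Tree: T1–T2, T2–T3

Yes; width 2.

Every vertex of G appears in some bag (union = {a, b, c, d, e}); every edge is covered by a bag; and for each vertex v the set of bags containing v is connected in the bag tree. The decomposition is therefore valid. The largest bag has 3 vertices, so the width is 2.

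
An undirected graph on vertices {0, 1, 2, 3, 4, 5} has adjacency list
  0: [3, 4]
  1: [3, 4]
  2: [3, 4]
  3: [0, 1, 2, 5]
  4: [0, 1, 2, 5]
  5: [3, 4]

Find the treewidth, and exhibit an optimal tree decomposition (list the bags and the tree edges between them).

The largest bag has 3 vertices, giving width 2; this decomposition certifies tw(G) ≤ 2. Since 2–3–0–4–2 is a cycle in G, G is not acyclic. Forests are exactly the graphs of treewidth ≤ 1, so tw(G) ≥ 2. Therefore the treewidth is 2.

Treewidth 2.
Bags: B1 = {2, 3, 4}  B2 = {0, 3, 4}  B3 = {1, 3, 4}  B4 = {3, 4, 5}
Tree: B1–B2, B2–B3, B3–B4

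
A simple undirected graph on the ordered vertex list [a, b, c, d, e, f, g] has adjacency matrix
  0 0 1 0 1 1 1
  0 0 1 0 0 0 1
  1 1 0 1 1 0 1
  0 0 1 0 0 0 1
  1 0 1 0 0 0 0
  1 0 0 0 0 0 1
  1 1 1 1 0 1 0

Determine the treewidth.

A width-2 tree decomposition is:
Bags: B1 = {a, c, e}  B2 = {a, c, g}  B3 = {a, f, g}  B4 = {b, c, g}  B5 = {c, d, g}
Tree: B1–B2, B2–B3, B2–B4, B2–B5
Every bag has size at most 3, so the width is 3 − 1 = 2 and tw(G) ≤ 2. On the other hand G contains the 3-clique {c, d, g}. A clique must lie in a single bag of any decomposition, so no decomposition can have width below 2. Therefore the treewidth is 2.

2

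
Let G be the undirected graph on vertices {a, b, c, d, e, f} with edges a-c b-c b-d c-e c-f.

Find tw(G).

A width-1 tree decomposition is:
Bags: B1 = {a, c}  B2 = {b, c}  B3 = {c, e}  B4 = {c, f}  B5 = {b, d}
Tree: B1–B2, B1–B3, B1–B4, B2–B5
Each bag holds 2 vertices, so the decomposition has width 1, which upper-bounds the treewidth. Any graph with an edge has treewidth ≥ 1, and G has the edge c–a. Combining the bounds, tw(G) = 1.

1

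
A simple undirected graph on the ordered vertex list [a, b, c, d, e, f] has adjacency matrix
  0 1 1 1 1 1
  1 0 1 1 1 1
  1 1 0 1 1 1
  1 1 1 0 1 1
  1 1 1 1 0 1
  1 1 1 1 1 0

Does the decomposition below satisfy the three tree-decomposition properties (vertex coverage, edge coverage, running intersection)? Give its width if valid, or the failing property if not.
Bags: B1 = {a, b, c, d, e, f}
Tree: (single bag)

Vertex coverage: the bags together contain {a, b, c, d, e, f}, the full vertex set. Edge coverage: each edge of G has both endpoints in at least one bag. Running intersection: for every vertex, the bags containing it form a connected subtree. All three properties hold, so this is a valid tree decomposition of width max|bag| − 1 = 5, and hence tw(G) ≤ 5.

Yes; width 5.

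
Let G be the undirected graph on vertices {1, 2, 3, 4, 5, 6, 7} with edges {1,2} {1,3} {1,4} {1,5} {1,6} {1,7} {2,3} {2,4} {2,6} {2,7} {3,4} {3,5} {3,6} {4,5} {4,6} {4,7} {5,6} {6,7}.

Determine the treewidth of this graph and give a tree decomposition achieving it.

The largest bag has 5 vertices, giving width 4; this decomposition certifies tw(G) ≤ 4. On the other hand G contains the 5-clique {1, 2, 3, 4, 6}. A clique must lie in a single bag of any decomposition, so no decomposition can have width below 4. Hence tw(G) = 4 exactly.

Treewidth 4.
One such decomposition:
Bags: B1 = {1, 2, 3, 4, 6}  B2 = {1, 3, 4, 5, 6}  B3 = {1, 2, 4, 6, 7}
Tree: B1–B2, B1–B3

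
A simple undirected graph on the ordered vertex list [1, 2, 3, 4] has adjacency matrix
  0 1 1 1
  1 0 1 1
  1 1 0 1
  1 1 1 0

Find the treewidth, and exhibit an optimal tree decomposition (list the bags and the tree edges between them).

With just one bag of size 4, the width is 4 − 1 = 3, so tw(G) ≤ 3. On the other hand G contains the 4-clique {1, 2, 3, 4}. A clique must lie in a single bag of any decomposition, so no decomposition can have width below 3. Combining the bounds, tw(G) = 3.

Treewidth 3.
One such decomposition:
Bags: B1 = {1, 2, 3, 4}
Tree: (single bag)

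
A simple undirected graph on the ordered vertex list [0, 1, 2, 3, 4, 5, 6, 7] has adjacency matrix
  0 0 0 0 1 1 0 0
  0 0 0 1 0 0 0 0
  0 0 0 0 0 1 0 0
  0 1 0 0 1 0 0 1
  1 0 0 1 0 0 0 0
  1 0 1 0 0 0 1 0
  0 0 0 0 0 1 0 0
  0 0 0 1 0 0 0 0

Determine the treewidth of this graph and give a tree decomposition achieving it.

Each bag holds 2 vertices, so the decomposition has width 1, which upper-bounds the treewidth. Any graph with an edge has treewidth ≥ 1, and G has the edge 5–0. Combining the bounds, tw(G) = 1.

Treewidth 1.
One such decomposition:
Bags: B1 = {0, 5}  B2 = {0, 4}  B3 = {3, 4}  B4 = {1, 3}  B5 = {2, 5}  B6 = {3, 7}  B7 = {5, 6}
Tree: B1–B2, B2–B3, B3–B4, B1–B5, B3–B6, B1–B7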